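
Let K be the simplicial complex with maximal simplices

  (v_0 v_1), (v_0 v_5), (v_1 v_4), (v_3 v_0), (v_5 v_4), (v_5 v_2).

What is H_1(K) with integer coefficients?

H_1 = Z.

Fix the vertex order v_0 < v_1 < v_2 < v_3 < v_4 < v_5 and write every simplex with vertices in increasing order. Then dim K = 1 and the simplices of K are:

  0-simplices (6): [v_0], [v_1], [v_2], [v_3], [v_4], [v_5]
  1-simplices (6): [v_0,v_1], [v_0,v_3], [v_0,v_5], [v_1,v_4], [v_2,v_5], [v_4,v_5]

Hence C_0 ≅ Z^6, C_1 ≅ Z^6.

∂_1: C_1 → C_0 maps an edge to its endpoints' difference, ∂[p,q] = q − p. For instance
  ∂[v_4,v_5] = [v_5] − [v_4].
The 6×6 boundary matrix has rank 5 and Smith normal form diag(1,1,1,1,1).

Reading off H_k = ker ∂_k / im ∂_{k+1}:

  H_1: rank ker ∂_1 − rank ∂_2 = (6 − 5) − 0 = 1, and there is no ∂_2, so H_1 = Z.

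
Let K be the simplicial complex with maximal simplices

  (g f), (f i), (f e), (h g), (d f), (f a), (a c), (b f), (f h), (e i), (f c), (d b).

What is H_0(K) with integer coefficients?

H_0 ≅ Z.

Order the vertices as a < b < c < d < e < f < g < h < i. Listing each simplex with vertices in this order, K has dimension 1 with simplices:

  0-simplices (9): a, b, c, d, e, f, g, h, i
  1-simplices (12): ac, af, bd, bf, cf, df, ef, ei, fg, fh, fi, gh

Hence C_0 ≅ Z^9, C_1 ≅ Z^12.

The boundary map ∂_1: C_1 → C_0 sends each edge [p,q] (with p < q) to q − p.
As a 9×12 matrix over Z this has rank 8, with invariant factors (1,1,1,1,1,1,1,1).

Computing H_k = (kernel of ∂_k) / (image of ∂_{k+1}):

  H_0: rank C_0 − rank ∂_1 = 9 − 8 = 1, and the invariant factors of ∂_1 are all 1, so H_0 ≅ Z.

(K is a triangulation of a wedge of 4 circles.)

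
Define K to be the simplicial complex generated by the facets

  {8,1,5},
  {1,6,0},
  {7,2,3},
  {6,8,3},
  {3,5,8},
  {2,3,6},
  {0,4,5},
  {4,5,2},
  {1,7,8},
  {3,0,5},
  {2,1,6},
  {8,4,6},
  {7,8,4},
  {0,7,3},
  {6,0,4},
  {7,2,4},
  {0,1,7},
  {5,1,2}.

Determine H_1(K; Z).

H_1 = Z^2.

Take the total order 0 < 1 < 2 < 3 < 4 < 5 < 6 < 7 < 8 on the vertex set. Then K (dimension 2) consists of the simplices:

  0-simplices (9): [0], [1], [2], [3], [4], [5], [6], [7], [8]
  1-simplices (27): (27 of them)
  2-simplices (18): [0,1,6], [0,1,7], [0,3,5], [0,3,7], [0,4,5], [0,4,6], [1,2,5], [1,2,6], [1,5,8], [1,7,8], [2,3,6], [2,3,7], [2,4,5], [2,4,7], [3,5,8], [3,6,8], [4,6,8], [4,7,8]

so the chain groups are C_0 ≅ Z^9, C_1 ≅ Z^27, C_2 ≅ Z^18.

Boundary ∂_1: C_1 → C_0 maps an edge to its endpoints' difference, ∂[p,q] = q − p. For instance
  ∂[1,8] = [8] − [1].
This gives a 9×27 integer matrix of rank 8; reducing to Smith normal form yields diagonal entries (1,1,1,1,1,1,1,1).

Boundary ∂_2: C_2 → C_1 maps a triangle to the signed sum of its edges. For instance
  ∂[2,3,7] = [3,7] − [2,7] + [2,3],
  ∂[4,7,8] = [7,8] − [4,8] + [4,7].
The resulting 27×18 matrix has rank 17, and its Smith normal form has invariant factors (1,1,1,1,1,1,1,1,1,1,1,1,1,1,1,1,1).

Now H_k = ker ∂_k / im ∂_{k+1}, so:

  H_1: rank ker ∂_1 − rank ∂_2 = (27 − 8) − 17 = 2, and the invariant factors of ∂_2 are all 1, so H_1 = Z^2.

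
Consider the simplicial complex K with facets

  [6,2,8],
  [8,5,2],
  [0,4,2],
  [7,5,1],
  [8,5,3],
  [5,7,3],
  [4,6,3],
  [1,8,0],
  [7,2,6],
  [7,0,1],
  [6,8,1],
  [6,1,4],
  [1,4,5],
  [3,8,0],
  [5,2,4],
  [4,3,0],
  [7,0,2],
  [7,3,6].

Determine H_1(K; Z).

H_1 ≅ Z^2.

Fix the vertex order 0 < 1 < 2 < 3 < 4 < 5 < 6 < 7 < 8 and write every simplex with vertices in increasing order. Then dim K = 2 and the simplices of K are:

  0-simplices (9): [0], [1], [2], [3], [4], [5], [6], [7], [8]
  1-simplices (27): (27 of them)
  2-simplices (18): [0,1,7], [0,1,8], [0,2,4], [0,2,7], [0,3,4], [0,3,8], [1,4,5], [1,4,6], [1,5,7], [1,6,8], [2,4,5], [2,5,8], [2,6,7], [2,6,8], [3,4,6], [3,5,7], [3,5,8], [3,6,7]

so the chain groups are C_0 ≅ Z^9, C_1 ≅ Z^27, C_2 ≅ Z^18.

∂_1: C_1 → C_0 maps an edge to its endpoints' difference, ∂[p,q] = q − p.
The resulting 9×27 matrix has rank 8, and its Smith normal form has invariant factors (1,1,1,1,1,1,1,1).

∂_2: C_2 → C_1 sends each 2-simplex [p,q,r] to [q,r] − [p,r] + [p,q]. For instance
  ∂[0,3,8] = [3,8] − [0,8] + [0,3],
  ∂[2,6,8] = [6,8] − [2,8] + [2,6].
This gives a 27×18 integer matrix of rank 17; reducing to Smith normal form yields diagonal entries (1,1,1,1,1,1,1,1,1,1,1,1,1,1,1,1,1).

Computing H_k = (kernel of ∂_k) / (image of ∂_{k+1}):

  H_1: rank ker ∂_1 − rank ∂_2 = (27 − 8) − 17 = 2, and the invariant factors of ∂_2 are all 1, so H_1 ≅ Z^2.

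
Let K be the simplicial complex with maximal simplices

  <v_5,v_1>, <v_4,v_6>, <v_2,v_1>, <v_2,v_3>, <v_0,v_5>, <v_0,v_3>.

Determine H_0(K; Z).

Order the vertices as v_0 < v_1 < v_2 < v_3 < v_4 < v_5 < v_6. Listing each simplex with vertices in this order, K has dimension 1 with simplices:

  0-simplices (7): [v_0], [v_1], [v_2], [v_3], [v_4], [v_5], [v_6]
  1-simplices (6): [v_0,v_3], [v_0,v_5], [v_1,v_2], [v_1,v_5], [v_2,v_3], [v_4,v_6]

so the chain groups are C_0 ≅ Z^7, C_1 ≅ Z^6.

The boundary map ∂_1: C_1 → C_0 is given by ∂[p,q] = [q] − [p].
As a 7×6 matrix over Z this has rank 5, with invariant factors (1,1,1,1,1).

Computing H_k = (kernel of ∂_k) / (image of ∂_{k+1}):

  H_0: rank C_0 − rank ∂_1 = 7 − 5 = 2, and the invariant factors of ∂_1 are all 1, so H_0 = Z^2.

H_0 = Z^2.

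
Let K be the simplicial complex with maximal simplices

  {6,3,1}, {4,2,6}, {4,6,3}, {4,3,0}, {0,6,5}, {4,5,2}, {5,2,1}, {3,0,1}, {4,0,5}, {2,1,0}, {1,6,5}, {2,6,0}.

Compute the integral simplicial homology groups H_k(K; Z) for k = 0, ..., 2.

Order the vertices as 0 < 1 < 2 < 3 < 4 < 5 < 6. Listing each simplex with vertices in this order, K has dimension 2 with simplices:

  0-simplices (7): [0], [1], [2], [3], [4], [5], [6]
  1-simplices (18): [0,1], [0,2], [0,3], [0,4], [0,5], [0,6], [1,2], [1,3], [1,5], [1,6], [2,4], [2,5], [2,6], [3,4], [3,6], [4,5], [4,6], [5,6]
  2-simplices (12): [0,1,2], [0,1,3], [0,2,6], [0,3,4], [0,4,5], [0,5,6], [1,2,5], [1,3,6], [1,5,6], [2,4,5], [2,4,6], [3,4,6]

Hence C_0 ≅ Z^7, C_1 ≅ Z^18, C_2 ≅ Z^12.

Boundary ∂_1: C_1 → C_0 maps an edge to its endpoints' difference, ∂[p,q] = q − p. For instance
  ∂[2,5] = [5] − [2].
The resulting 7×18 matrix has rank 6, and its Smith normal form has invariant factors (1,1,1,1,1,1).

The boundary map ∂_2: C_2 → C_1 maps a triangle to the signed sum of its edges. For instance
  ∂[1,5,6] = [5,6] − [1,6] + [1,5],
  ∂[0,3,4] = [3,4] − [0,4] + [0,3].
As a 18×12 matrix over Z this has rank 12, with invariant factors (1,1,1,1,1,1,1,1,1,1,1,2).

Now H_k = ker ∂_k / im ∂_{k+1}, so:

  H_0: rank C_0 − rank ∂_1 = 7 − 6 = 1, and the invariant factors of ∂_1 are all 1, so H_0 ≅ Z.
  H_1: rank ker ∂_1 − rank ∂_2 = (18 − 6) − 12 = 0, and ∂_2 has invariant factor 2 > 1, so H_1 ≅ Z/2.
  H_2: rank ker ∂_2 − rank ∂_3 = (12 − 12) − 0 = 0, and there is no ∂_3, so H_2 ≅ 0.

As a check, the Euler characteristic is 7 − 18 + 12 = 1, which agrees with 1 − 0 + 0 = 1.

H_0 ≅ Z,  H_1 ≅ Z/2,  H_2 = 0.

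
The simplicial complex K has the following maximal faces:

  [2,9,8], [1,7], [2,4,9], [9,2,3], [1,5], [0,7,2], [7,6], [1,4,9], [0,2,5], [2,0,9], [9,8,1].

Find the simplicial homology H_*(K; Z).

Fix the vertex order 0 < 1 < 2 < 3 < 4 < 5 < 6 < 7 < 8 < 9 and write every simplex with vertices in increasing order. Then dim K = 2 and the simplices of K are:

  0-simplices (10): [0], [1], [2], [3], [4], [5], [6], [7], [8], [9]
  1-simplices (19): [0,2], [0,5], [0,7], [0,9], [1,4], [1,5], [1,7], [1,8], [1,9], [2,3], [2,4], [2,5], [2,7], [2,8], [2,9], [3,9], [4,9], [6,7], [8,9]
  2-simplices (8): [0,2,5], [0,2,7], [0,2,9], [1,4,9], [1,8,9], [2,3,9], [2,4,9], [2,8,9]

giving chain groups C_0 ≅ Z^10, C_1 ≅ Z^19, C_2 ≅ Z^8.

The boundary map ∂_1: C_1 → C_0 sends each edge [p,q] (with p < q) to q − p. For instance
  ∂[4,9] = [9] − [4].
This gives a 10×19 integer matrix of rank 9; reducing to Smith normal form yields diagonal entries (1,1,1,1,1,1,1,1,1).

∂_2: C_2 → C_1 sends each 2-simplex [p,q,r] to [q,r] − [p,r] + [p,q]. For instance
  ∂[1,8,9] = [8,9] − [1,9] + [1,8],
  ∂[0,2,7] = [2,7] − [0,7] + [0,2].
This gives a 19×8 integer matrix of rank 8; reducing to Smith normal form yields diagonal entries (1,1,1,1,1,1,1,1).

From H_k ≅ ker(∂_k) / im(∂_{k+1}) we obtain:

  H_0: rank C_0 − rank ∂_1 = 10 − 9 = 1, and the invariant factors of ∂_1 are all 1, so H_0 = Z.
  H_1: rank ker ∂_1 − rank ∂_2 = (19 − 9) − 8 = 2, and the invariant factors of ∂_2 are all 1, so H_1 = Z^2.
  H_2: rank ker ∂_2 − rank ∂_3 = (8 − 8) − 0 = 0, and there is no ∂_3, so H_2 = 0.

H_0 = Z,  H_1 = Z^2,  H_2 = 0.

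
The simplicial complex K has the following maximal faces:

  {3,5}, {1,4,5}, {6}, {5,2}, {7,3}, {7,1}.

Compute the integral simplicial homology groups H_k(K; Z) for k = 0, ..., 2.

Order the vertices as 1 < 2 < 3 < 4 < 5 < 6 < 7. Listing each simplex with vertices in this order, K has dimension 2 with simplices:

  0-simplices (7): [1], [2], [3], [4], [5], [6], [7]
  1-simplices (7): [1,4], [1,5], [1,7], [2,5], [3,5], [3,7], [4,5]
  2-simplices (1): [1,4,5]

giving chain groups C_0 ≅ Z^7, C_1 ≅ Z^7, C_2 ≅ Z^1.

Boundary ∂_1: C_1 → C_0 sends each edge [p,q] (with p < q) to q − p. For instance
  ∂[3,5] = [5] − [3].
The 7×7 boundary matrix has rank 5 and Smith normal form diag(1,1,1,1,1).

The boundary map ∂_2: C_2 → C_1 maps a triangle to the signed sum of its edges. For instance
  ∂[1,4,5] = [4,5] − [1,5] + [1,4].
The resulting 7×1 matrix has rank 1, and its Smith normal form has invariant factors (1).

From H_k ≅ ker(∂_k) / im(∂_{k+1}) we obtain:

  H_0: rank C_0 − rank ∂_1 = 7 − 5 = 2, and the invariant factors of ∂_1 are all 1, so H_0 ≅ Z^2.
  H_1: rank ker ∂_1 − rank ∂_2 = (7 − 5) − 1 = 1, and the invariant factors of ∂_2 are all 1, so H_1 ≅ Z.
  H_2: rank ker ∂_2 − rank ∂_3 = (1 − 1) − 0 = 0, and there is no ∂_3, so H_2 ≅ 0.

As a check, the Euler characteristic is 7 − 7 + 1 = 1, which agrees with 2 − 1 + 0 = 1.

H_0 = Z^2,  H_1 = Z,  H_2 = 0.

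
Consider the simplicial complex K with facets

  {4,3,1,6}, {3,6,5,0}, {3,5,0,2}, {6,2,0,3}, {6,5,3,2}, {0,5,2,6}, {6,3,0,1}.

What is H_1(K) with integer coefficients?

H_1 = 0.

Take the total order 0 < 1 < 2 < 3 < 4 < 5 < 6 on the vertex set. Then K (dimension 3) consists of the simplices:

  0-simplices (7): [0], [1], [2], [3], [4], [5], [6]
  1-simplices (16): [0,1], [0,2], [0,3], [0,5], [0,6], [1,3], [1,4], [1,6], [2,3], [2,5], [2,6], [3,4], [3,5], [3,6], [4,6], [5,6]
  2-simplices (16): [0,1,3], [0,1,6], [0,2,3], [0,2,5], [0,2,6], [0,3,5], [0,3,6], [0,5,6], [1,3,4], [1,3,6], [1,4,6], [2,3,5], [2,3,6], [2,5,6], [3,4,6], [3,5,6]
  3-simplices (7): [0,1,3,6], [0,2,3,5], [0,2,3,6], [0,2,5,6], [0,3,5,6], [1,3,4,6], [2,3,5,6]

so the chain groups are C_0 ≅ Z^7, C_1 ≅ Z^16, C_2 ≅ Z^16, C_3 ≅ Z^7.

The boundary map ∂_1: C_1 → C_0 is given by ∂[p,q] = [q] − [p]. For instance
  ∂[0,6] = [6] − [0].
The resulting 7×16 matrix has rank 6, and its Smith normal form has invariant factors (1,1,1,1,1,1).

Boundary ∂_2: C_2 → C_1 acts by ∂[p,q,r] = [q,r] − [p,r] + [p,q]. For instance
  ∂[0,5,6] = [5,6] − [0,6] + [0,5],
  ∂[1,3,4] = [3,4] − [1,4] + [1,3].
The 16×16 boundary matrix has rank 10 and Smith normal form diag(1,1,1,1,1,1,1,1,1,1).

The boundary map ∂_3: C_3 → C_2 sends each 3-simplex σ to the alternating sum Σ_i (−1)^i (σ with its i-th vertex removed). For instance
  ∂[0,2,3,5] = [2,3,5] − [0,3,5] + [0,2,5] − [0,2,3],
  ∂[2,3,5,6] = [3,5,6] − [2,5,6] + [2,3,6] − [2,3,5].
The resulting 16×7 matrix has rank 6, and its Smith normal form has invariant factors (1,1,1,1,1,1).

From H_k ≅ ker(∂_k) / im(∂_{k+1}) we obtain:

  H_1: rank ker ∂_1 − rank ∂_2 = (16 − 6) − 10 = 0, and the invariant factors of ∂_2 are all 1, so H_1 ≅ 0.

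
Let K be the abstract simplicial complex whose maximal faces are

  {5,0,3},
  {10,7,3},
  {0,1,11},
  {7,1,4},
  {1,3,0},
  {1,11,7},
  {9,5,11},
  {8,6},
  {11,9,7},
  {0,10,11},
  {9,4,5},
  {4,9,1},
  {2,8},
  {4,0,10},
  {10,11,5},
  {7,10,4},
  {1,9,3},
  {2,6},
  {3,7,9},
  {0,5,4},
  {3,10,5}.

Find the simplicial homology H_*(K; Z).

Fix the vertex order 0 < 1 < 2 < 3 < 4 < 5 < 6 < 7 < 8 < 9 < 10 < 11 and write every simplex with vertices in increasing order. Then dim K = 2 and the simplices of K are:

  0-simplices (12): [0], [1], [2], [3], [4], [5], [6], [7], [8], [9], [10], [11]
  1-simplices (30): (30 of them)
  2-simplices (18): (18 of them)

Hence C_0 ≅ Z^12, C_1 ≅ Z^30, C_2 ≅ Z^18.

Boundary ∂_1: C_1 → C_0 is given by ∂[p,q] = [q] − [p]. For instance
  ∂[4,5] = [5] − [4].
The resulting 12×30 matrix has rank 10, and its Smith normal form has invariant factors (1,1,1,1,1,1,1,1,1,1).

∂_2: C_2 → C_1 maps a triangle to the signed sum of its edges. For instance
  ∂[5,10,11] = [10,11] − [5,11] + [5,10],
  ∂[5,9,11] = [9,11] − [5,11] + [5,9].
As a 30×18 matrix over Z this has rank 18, with invariant factors (1,1,1,1,1,1,1,1,1,1,1,1,1,1,1,1,1,2).

Reading off H_k = ker ∂_k / im ∂_{k+1}:

  H_0: rank C_0 − rank ∂_1 = 12 − 10 = 2, and the invariant factors of ∂_1 are all 1, so H_0 ≅ Z^2.
  H_1: rank ker ∂_1 − rank ∂_2 = (30 − 10) − 18 = 2, and ∂_2 has invariant factor 2 > 1, so H_1 ≅ Z^2 ⊕ Z/2.
  H_2: rank ker ∂_2 − rank ∂_3 = (18 − 18) − 0 = 0, and there is no ∂_3, so H_2 ≅ 0.

H_0 = Z^2,  H_1 = Z^2 ⊕ Z/2,  H_2 = 0.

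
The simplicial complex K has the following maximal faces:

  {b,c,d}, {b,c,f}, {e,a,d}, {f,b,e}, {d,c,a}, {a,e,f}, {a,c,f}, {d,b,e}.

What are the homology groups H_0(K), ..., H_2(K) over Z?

Fix the vertex order a < b < c < d < e < f and write every simplex with vertices in increasing order. Then dim K = 2 and the simplices of K are:

  0-simplices (6): a, b, c, d, e, f
  1-simplices (12): ac, ad, ae, af, bc, bd, be, bf, cd, cf, de, ef
  2-simplices (8): acd, acf, ade, aef, bcd, bcf, bde, bef

giving chain groups C_0 ≅ Z^6, C_1 ≅ Z^12, C_2 ≅ Z^8.

The boundary map ∂_1: C_1 → C_0 is given by ∂[p,q] = [q] − [p].
As a 6×12 matrix over Z this has rank 5, with invariant factors (1,1,1,1,1).

∂_2: C_2 → C_1 maps a triangle to the signed sum of its edges. For instance
  ∂bcd = cd − bd + bc,
  ∂bde = de − be + bd.
The resulting 12×8 matrix has rank 7, and its Smith normal form has invariant factors (1,1,1,1,1,1,1).

Computing H_k = (kernel of ∂_k) / (image of ∂_{k+1}):

  H_0: rank C_0 − rank ∂_1 = 6 − 5 = 1, and the invariant factors of ∂_1 are all 1, so H_0 = Z.
  H_1: rank ker ∂_1 − rank ∂_2 = (12 − 5) − 7 = 0, and the invariant factors of ∂_2 are all 1, so H_1 = 0.
  H_2: rank ker ∂_2 − rank ∂_3 = (8 − 7) − 0 = 1, and there is no ∂_3, so H_2 = Z.

As a check, the Euler characteristic is 6 − 12 + 8 = 2, which agrees with 1 − 0 + 1 = 2.

H_0 ≅ Z,  H_1 = 0,  H_2 ≅ Z.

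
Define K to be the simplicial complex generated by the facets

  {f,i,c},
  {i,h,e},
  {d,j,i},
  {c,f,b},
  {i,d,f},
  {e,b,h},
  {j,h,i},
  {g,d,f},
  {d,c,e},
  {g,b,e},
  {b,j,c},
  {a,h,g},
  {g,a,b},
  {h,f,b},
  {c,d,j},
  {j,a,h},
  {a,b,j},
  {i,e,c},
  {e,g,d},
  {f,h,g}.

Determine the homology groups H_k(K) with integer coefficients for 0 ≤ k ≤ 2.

Take the total order a < b < c < d < e < f < g < h < i < j on the vertex set. Then K (dimension 2) consists of the simplices:

  0-simplices (10): a, b, c, d, e, f, g, h, i, j
  1-simplices (30): ab, ag, ah, aj, bc, be, bf, bg, bh, bj, cd, ce, cf, ci, cj, de, df, dg, di, dj, eg, eh, ei, fg, fh, fi, gh, hi, hj, ij
  2-simplices (20): abg, abj, agh, ahj, bcf, bcj, beg, beh, bfh, cde, cdj, cei, cfi, deg, dfg, dfi, dij, ehi, fgh, hij

so the chain groups are C_0 ≅ Z^10, C_1 ≅ Z^30, C_2 ≅ Z^20.

The boundary map ∂_1: C_1 → C_0 is given by ∂[p,q] = [q] − [p]. For instance
  ∂eg = g − e.
The 10×30 boundary matrix has rank 9 and Smith normal form diag(1,1,1,1,1,1,1,1,1).

∂_2: C_2 → C_1 maps a triangle to the signed sum of its edges. For instance
  ∂beh = eh − bh + be,
  ∂cei = ei − ci + ce.
This gives a 30×20 integer matrix of rank 20; reducing to Smith normal form yields diagonal entries (1,1,1,1,1,1,1,1,1,1,1,1,1,1,1,1,1,1,1,2).

From H_k ≅ ker(∂_k) / im(∂_{k+1}) we obtain:

  H_0: rank C_0 − rank ∂_1 = 10 − 9 = 1, and the invariant factors of ∂_1 are all 1, so H_0 ≅ Z.
  H_1: rank ker ∂_1 − rank ∂_2 = (30 − 9) − 20 = 1, and ∂_2 has invariant factor 2 > 1, so H_1 ≅ Z ⊕ Z/2Z.
  H_2: rank ker ∂_2 − rank ∂_3 = (20 − 20) − 0 = 0, and there is no ∂_3, so H_2 ≅ 0.

(K is a triangulation of the Klein bottle.)

H_0 = Z,  H_1 = Z ⊕ Z/2Z,  H_2 = 0.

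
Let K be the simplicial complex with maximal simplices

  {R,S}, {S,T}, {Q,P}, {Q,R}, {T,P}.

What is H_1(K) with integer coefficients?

H_1 ≅ Z.

Take the total order P < Q < R < S < T on the vertex set. Then K (dimension 1) consists of the simplices:

  0-simplices (5): P, Q, R, S, T
  1-simplices (5): PQ, PT, QR, RS, ST

giving chain groups C_0 ≅ Z^5, C_1 ≅ Z^5.

Boundary ∂_1: C_1 → C_0 is given by ∂[p,q] = [q] − [p]. For instance
  ∂PQ = Q − P.
This gives a 5×5 integer matrix of rank 4; reducing to Smith normal form yields diagonal entries (1,1,1,1).

Computing H_k = (kernel of ∂_k) / (image of ∂_{k+1}):

  H_1: rank ker ∂_1 − rank ∂_2 = (5 − 4) − 0 = 1, and there is no ∂_2, so H_1 = Z.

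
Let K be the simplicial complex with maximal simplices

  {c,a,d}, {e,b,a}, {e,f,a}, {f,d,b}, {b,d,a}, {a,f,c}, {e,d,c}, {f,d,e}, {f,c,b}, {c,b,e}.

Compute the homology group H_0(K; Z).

Fix the vertex order a < b < c < d < e < f and write every simplex with vertices in increasing order. Then dim K = 2 and the simplices of K are:

  0-simplices (6): a, b, c, d, e, f
  1-simplices (15): ab, ac, ad, ae, af, bc, bd, be, bf, cd, ce, cf, de, df, ef
  2-simplices (10): abd, abe, acd, acf, aef, bce, bcf, bdf, cde, def

giving chain groups C_0 ≅ Z^6, C_1 ≅ Z^15, C_2 ≅ Z^10.

∂_1: C_1 → C_0 sends each edge [p,q] (with p < q) to q − p. For instance
  ∂af = f − a.
As a 6×15 matrix over Z this has rank 5, with invariant factors (1,1,1,1,1).

Boundary ∂_2: C_2 → C_1 sends each 2-simplex [p,q,r] to [q,r] − [p,r] + [p,q]. For instance
  ∂aef = ef − af + ae,
  ∂acf = cf − af + ac.
As a 15×10 matrix over Z this has rank 10, with invariant factors (1,1,1,1,1,1,1,1,1,2).

Computing H_k = (kernel of ∂_k) / (image of ∂_{k+1}):

  H_0: rank C_0 − rank ∂_1 = 6 − 5 = 1, and the invariant factors of ∂_1 are all 1, so H_0 = Z.

(K is a triangulation of the real projective plane RP^2.)

H_0 = Z.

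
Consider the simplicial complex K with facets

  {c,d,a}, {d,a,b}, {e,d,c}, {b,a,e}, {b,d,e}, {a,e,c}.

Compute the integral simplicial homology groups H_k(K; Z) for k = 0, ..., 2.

Order the vertices as a < b < c < d < e. Listing each simplex with vertices in this order, K has dimension 2 with simplices:

  0-simplices (5): a, b, c, d, e
  1-simplices (9): ab, ac, ad, ae, bd, be, cd, ce, de
  2-simplices (6): abd, abe, acd, ace, bde, cde

giving chain groups C_0 ≅ Z^5, C_1 ≅ Z^9, C_2 ≅ Z^6.

∂_1: C_1 → C_0 sends each edge [p,q] (with p < q) to q − p. For instance
  ∂ae = e − a.
This gives a 5×9 integer matrix of rank 4; reducing to Smith normal form yields diagonal entries (1,1,1,1).

The boundary map ∂_2: C_2 → C_1 acts by ∂[p,q,r] = [q,r] − [p,r] + [p,q]. For instance
  ∂cde = de − ce + cd,
  ∂bde = de − be + bd.
The 9×6 boundary matrix has rank 5 and Smith normal form diag(1,1,1,1,1).

From H_k ≅ ker(∂_k) / im(∂_{k+1}) we obtain:

  H_0: rank C_0 − rank ∂_1 = 5 − 4 = 1, and the invariant factors of ∂_1 are all 1, so H_0 = Z.
  H_1: rank ker ∂_1 − rank ∂_2 = (9 − 4) − 5 = 0, and the invariant factors of ∂_2 are all 1, so H_1 = 0.
  H_2: rank ker ∂_2 − rank ∂_3 = (6 − 5) − 0 = 1, and there is no ∂_3, so H_2 = Z.

As a check, the Euler characteristic is 5 − 9 + 6 = 2, which agrees with 1 − 0 + 1 = 2.

H_0 = Z,  H_1 = 0,  H_2 = Z.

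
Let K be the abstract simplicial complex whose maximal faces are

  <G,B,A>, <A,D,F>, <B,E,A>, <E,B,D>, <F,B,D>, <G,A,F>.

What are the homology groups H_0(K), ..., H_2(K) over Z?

Fix the vertex order A < B < D < E < F < G and write every simplex with vertices in increasing order. Then dim K = 2 and the simplices of K are:

  0-simplices (6): A, B, D, E, F, G
  1-simplices (12): AB, AD, AE, AF, AG, BD, BE, BF, BG, DE, DF, FG
  2-simplices (6): ABE, ABG, ADF, AFG, BDE, BDF

giving chain groups C_0 ≅ Z^6, C_1 ≅ Z^12, C_2 ≅ Z^6.

∂_1: C_1 → C_0 is given by ∂[p,q] = [q] − [p]. For instance
  ∂BE = E − B.
The 6×12 boundary matrix has rank 5 and Smith normal form diag(1,1,1,1,1).

∂_2: C_2 → C_1 acts by ∂[p,q,r] = [q,r] − [p,r] + [p,q]. For instance
  ∂AFG = FG − AG + AF,
  ∂ADF = DF − AF + AD.
The 12×6 boundary matrix has rank 6 and Smith normal form diag(1,1,1,1,1,1).

Reading off H_k = ker ∂_k / im ∂_{k+1}:

  H_0: rank C_0 − rank ∂_1 = 6 − 5 = 1, and the invariant factors of ∂_1 are all 1, so H_0 = Z.
  H_1: rank ker ∂_1 − rank ∂_2 = (12 − 5) − 6 = 1, and the invariant factors of ∂_2 are all 1, so H_1 = Z.
  H_2: rank ker ∂_2 − rank ∂_3 = (6 − 6) − 0 = 0, and there is no ∂_3, so H_2 = 0.

(K is a triangulation of the cylinder S^1 x I.)

H_0 = Z,  H_1 = Z,  H_2 = 0.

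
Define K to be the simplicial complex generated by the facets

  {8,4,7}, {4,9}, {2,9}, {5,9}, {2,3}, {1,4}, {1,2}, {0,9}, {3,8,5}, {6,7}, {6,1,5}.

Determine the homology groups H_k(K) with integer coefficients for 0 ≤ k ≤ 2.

H_0 = Z,  H_1 = Z^5,  H_2 = 0.

Take the total order 0 < 1 < 2 < 3 < 4 < 5 < 6 < 7 < 8 < 9 on the vertex set. Then K (dimension 2) consists of the simplices:

  0-simplices (10): [0], [1], [2], [3], [4], [5], [6], [7], [8], [9]
  1-simplices (17): [0,9], [1,2], [1,4], [1,5], [1,6], [2,3], [2,9], [3,5], [3,8], [4,7], [4,8], [4,9], [5,6], [5,8], [5,9], [6,7], [7,8]
  2-simplices (3): [1,5,6], [3,5,8], [4,7,8]

so the chain groups are C_0 ≅ Z^10, C_1 ≅ Z^17, C_2 ≅ Z^3.

∂_1: C_1 → C_0 is given by ∂[p,q] = [q] − [p].
The 10×17 boundary matrix has rank 9 and Smith normal form diag(1,1,1,1,1,1,1,1,1).

The boundary map ∂_2: C_2 → C_1 acts by ∂[p,q,r] = [q,r] − [p,r] + [p,q]. For instance
  ∂[4,7,8] = [7,8] − [4,8] + [4,7],
  ∂[1,5,6] = [5,6] − [1,6] + [1,5].
This gives a 17×3 integer matrix of rank 3; reducing to Smith normal form yields diagonal entries (1,1,1).

From H_k ≅ ker(∂_k) / im(∂_{k+1}) we obtain:

  H_0: rank C_0 − rank ∂_1 = 10 − 9 = 1, and the invariant factors of ∂_1 are all 1, so H_0 = Z.
  H_1: rank ker ∂_1 − rank ∂_2 = (17 − 9) − 3 = 5, and the invariant factors of ∂_2 are all 1, so H_1 = Z^5.
  H_2: rank ker ∂_2 − rank ∂_3 = (3 − 3) − 0 = 0, and there is no ∂_3, so H_2 = 0.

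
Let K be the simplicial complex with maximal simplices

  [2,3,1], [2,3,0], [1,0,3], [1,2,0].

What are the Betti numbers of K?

Order the vertices as 0 < 1 < 2 < 3. Listing each simplex with vertices in this order, K has dimension 2 with simplices:

  0-simplices (4): [0], [1], [2], [3]
  1-simplices (6): [0,1], [0,2], [0,3], [1,2], [1,3], [2,3]
  2-simplices (4): [0,1,2], [0,1,3], [0,2,3], [1,2,3]

so the chain groups are C_0 ≅ Z^4, C_1 ≅ Z^6, C_2 ≅ Z^4.

The boundary map ∂_1: C_1 → C_0 sends each edge [p,q] (with p < q) to q − p.
As a 4×6 matrix over Z this has rank 3, with invariant factors (1,1,1).

Boundary ∂_2: C_2 → C_1 sends each 2-simplex [p,q,r] to [q,r] − [p,r] + [p,q]. For instance
  ∂[0,1,3] = [1,3] − [0,3] + [0,1],
  ∂[0,2,3] = [2,3] − [0,3] + [0,2].
The resulting 6×4 matrix has rank 3, and its Smith normal form has invariant factors (1,1,1).

From H_k ≅ ker(∂_k) / im(∂_{k+1}) we obtain:

  H_0: rank C_0 − rank ∂_1 = 4 − 3 = 1, and the invariant factors of ∂_1 are all 1, so H_0 = Z.
  H_1: rank ker ∂_1 − rank ∂_2 = (6 − 3) − 3 = 0, and the invariant factors of ∂_2 are all 1, so H_1 = 0.
  H_2: rank ker ∂_2 − rank ∂_3 = (4 − 3) − 0 = 1, and there is no ∂_3, so H_2 = Z.

Hence the Betti numbers are b_0 = 1, b_1 = 0, b_2 = 1.

b_0 = 1, b_1 = 0, b_2 = 1.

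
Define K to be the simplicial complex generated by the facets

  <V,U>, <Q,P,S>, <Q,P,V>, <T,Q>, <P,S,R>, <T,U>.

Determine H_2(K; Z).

We work with the vertex ordering P < Q < R < S < T < U < V. The simplices of K, each written with vertices in increasing order, are:

  0-simplices (7): P, Q, R, S, T, U, V
  1-simplices (10): PQ, PR, PS, PV, QS, QT, QV, RS, TU, UV
  2-simplices (3): PQS, PQV, PRS

Hence C_0 ≅ Z^7, C_1 ≅ Z^10, C_2 ≅ Z^3.

The boundary map ∂_1: C_1 → C_0 sends each edge [p,q] (with p < q) to q − p.
As a 7×10 matrix over Z this has rank 6, with invariant factors (1,1,1,1,1,1).

∂_2: C_2 → C_1 sends each 2-simplex [p,q,r] to [q,r] − [p,r] + [p,q]. For instance
  ∂PQS = QS − PS + PQ,
  ∂PQV = QV − PV + PQ.
As a 10×3 matrix over Z this has rank 3, with invariant factors (1,1,1).

Computing H_k = (kernel of ∂_k) / (image of ∂_{k+1}):

  H_2: rank ker ∂_2 − rank ∂_3 = (3 − 3) − 0 = 0, and there is no ∂_3, so H_2 ≅ 0.

H_2 = 0.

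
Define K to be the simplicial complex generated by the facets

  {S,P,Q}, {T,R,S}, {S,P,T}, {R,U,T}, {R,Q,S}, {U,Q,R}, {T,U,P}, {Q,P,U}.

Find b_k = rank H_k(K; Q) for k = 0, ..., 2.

We work with the vertex ordering P < Q < R < S < T < U. The simplices of K, each written with vertices in increasing order, are:

  0-simplices (6): P, Q, R, S, T, U
  1-simplices (12): PQ, PS, PT, PU, QR, QS, QU, RS, RT, RU, ST, TU
  2-simplices (8): PQS, PQU, PST, PTU, QRS, QRU, RST, RTU

Hence C_0 ≅ Z^6, C_1 ≅ Z^12, C_2 ≅ Z^8.

∂_1: C_1 → C_0 maps an edge to its endpoints' difference, ∂[p,q] = q − p. For instance
  ∂ST = T − S.
The resulting 6×12 matrix has rank 5, and its Smith normal form has invariant factors (1,1,1,1,1).

∂_2: C_2 → C_1 sends each 2-simplex [p,q,r] to [q,r] − [p,r] + [p,q]. For instance
  ∂PTU = TU − PU + PT,
  ∂PQS = QS − PS + PQ.
As a 12×8 matrix over Z this has rank 7, with invariant factors (1,1,1,1,1,1,1).

From H_k ≅ ker(∂_k) / im(∂_{k+1}) we obtain:

  H_0: rank C_0 − rank ∂_1 = 6 − 5 = 1, and the invariant factors of ∂_1 are all 1, so H_0 = Z.
  H_1: rank ker ∂_1 − rank ∂_2 = (12 − 5) − 7 = 0, and the invariant factors of ∂_2 are all 1, so H_1 = 0.
  H_2: rank ker ∂_2 − rank ∂_3 = (8 − 7) − 0 = 1, and there is no ∂_3, so H_2 = Z.

(K is a triangulation of the 2-sphere S^2.)

Hence the Betti numbers are b_0 = 1, b_1 = 0, b_2 = 1.

b_0 = 1, b_1 = 0, b_2 = 1.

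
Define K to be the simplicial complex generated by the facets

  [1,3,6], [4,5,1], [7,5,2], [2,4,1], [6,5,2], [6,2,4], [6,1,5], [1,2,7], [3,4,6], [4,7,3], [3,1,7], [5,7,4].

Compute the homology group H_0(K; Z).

K has 7 vertices, 18 edges, 12 triangles.
rank ∂_0 = 0, rank ∂_1 = 6 ⇒ b_0 = 7 − 0 − 6 = 1; all invariant factors of ∂_1 are 1 so no torsion. So H_0 = Z.

H_0 = Z.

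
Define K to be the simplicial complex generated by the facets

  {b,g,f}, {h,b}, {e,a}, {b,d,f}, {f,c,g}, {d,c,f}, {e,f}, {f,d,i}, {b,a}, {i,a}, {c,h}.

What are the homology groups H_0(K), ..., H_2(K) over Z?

H_0 ≅ Z,  H_1 ≅ Z^3,  H_2 = 0.

Order the vertices as a < b < c < d < e < f < g < h < i. Listing each simplex with vertices in this order, K has dimension 2 with simplices:

  0-simplices (9): a, b, c, d, e, f, g, h, i
  1-simplices (16): ab, ae, ai, bd, bf, bg, bh, cd, cf, cg, ch, df, di, ef, fg, fi
  2-simplices (5): bdf, bfg, cdf, cfg, dfi

Hence C_0 ≅ Z^9, C_1 ≅ Z^16, C_2 ≅ Z^5.

The boundary map ∂_1: C_1 → C_0 maps an edge to its endpoints' difference, ∂[p,q] = q − p.
This gives a 9×16 integer matrix of rank 8; reducing to Smith normal form yields diagonal entries (1,1,1,1,1,1,1,1).

Boundary ∂_2: C_2 → C_1 sends each 2-simplex [p,q,r] to [q,r] − [p,r] + [p,q]. For instance
  ∂bdf = df − bf + bd,
  ∂dfi = fi − di + df.
The 16×5 boundary matrix has rank 5 and Smith normal form diag(1,1,1,1,1).

Computing H_k = (kernel of ∂_k) / (image of ∂_{k+1}):

  H_0: rank C_0 − rank ∂_1 = 9 − 8 = 1, and the invariant factors of ∂_1 are all 1, so H_0 ≅ Z.
  H_1: rank ker ∂_1 − rank ∂_2 = (16 − 8) − 5 = 3, and the invariant factors of ∂_2 are all 1, so H_1 ≅ Z^3.
  H_2: rank ker ∂_2 − rank ∂_3 = (5 − 5) − 0 = 0, and there is no ∂_3, so H_2 ≅ 0.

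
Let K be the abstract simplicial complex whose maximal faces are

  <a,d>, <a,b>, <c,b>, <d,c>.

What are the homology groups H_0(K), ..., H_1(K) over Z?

We work with the vertex ordering a < b < c < d. The simplices of K, each written with vertices in increasing order, are:

  0-simplices (4): a, b, c, d
  1-simplices (4): ab, ad, bc, cd

so the chain groups are C_0 ≅ Z^4, C_1 ≅ Z^4.

∂_1: C_1 → C_0 is given by ∂[p,q] = [q] − [p]. For instance
  ∂ab = b − a.
The resulting 4×4 matrix has rank 3, and its Smith normal form has invariant factors (1,1,1).

Reading off H_k = ker ∂_k / im ∂_{k+1}:

  H_0: rank C_0 − rank ∂_1 = 4 − 3 = 1, and the invariant factors of ∂_1 are all 1, so H_0 ≅ Z.
  H_1: rank ker ∂_1 − rank ∂_2 = (4 − 3) − 0 = 1, and there is no ∂_2, so H_1 ≅ Z.

As a check, the Euler characteristic is 4 − 4 = 0, which agrees with 1 − 1 = 0.
(K is a triangulation of the circle S^1.)

H_0 = Z,  H_1 = Z.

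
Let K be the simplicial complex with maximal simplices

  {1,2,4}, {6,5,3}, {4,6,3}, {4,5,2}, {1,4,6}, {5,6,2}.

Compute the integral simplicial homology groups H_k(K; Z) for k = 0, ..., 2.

Fix the vertex order 1 < 2 < 3 < 4 < 5 < 6 and write every simplex with vertices in increasing order. Then dim K = 2 and the simplices of K are:

  0-simplices (6): [1], [2], [3], [4], [5], [6]
  1-simplices (12): [1,2], [1,4], [1,6], [2,4], [2,5], [2,6], [3,4], [3,5], [3,6], [4,5], [4,6], [5,6]
  2-simplices (6): [1,2,4], [1,4,6], [2,4,5], [2,5,6], [3,4,6], [3,5,6]

so the chain groups are C_0 ≅ Z^6, C_1 ≅ Z^12, C_2 ≅ Z^6.

The boundary map ∂_1: C_1 → C_0 maps an edge to its endpoints' difference, ∂[p,q] = q − p.
The 6×12 boundary matrix has rank 5 and Smith normal form diag(1,1,1,1,1).

The boundary map ∂_2: C_2 → C_1 sends each 2-simplex [p,q,r] to [q,r] − [p,r] + [p,q]. For instance
  ∂[1,4,6] = [4,6] − [1,6] + [1,4],
  ∂[1,2,4] = [2,4] − [1,4] + [1,2].
This gives a 12×6 integer matrix of rank 6; reducing to Smith normal form yields diagonal entries (1,1,1,1,1,1).

From H_k ≅ ker(∂_k) / im(∂_{k+1}) we obtain:

  H_0: rank C_0 − rank ∂_1 = 6 − 5 = 1, and the invariant factors of ∂_1 are all 1, so H_0 ≅ Z.
  H_1: rank ker ∂_1 − rank ∂_2 = (12 − 5) − 6 = 1, and the invariant factors of ∂_2 are all 1, so H_1 ≅ Z.
  H_2: rank ker ∂_2 − rank ∂_3 = (6 − 6) − 0 = 0, and there is no ∂_3, so H_2 ≅ 0.

H_0 = Z,  H_1 = Z,  H_2 = 0.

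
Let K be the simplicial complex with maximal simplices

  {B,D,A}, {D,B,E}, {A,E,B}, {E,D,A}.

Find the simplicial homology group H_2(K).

H_2 = Z.

Order the vertices as A < B < D < E. Listing each simplex with vertices in this order, K has dimension 2 with simplices:

  0-simplices (4): A, B, D, E
  1-simplices (6): AB, AD, AE, BD, BE, DE
  2-simplices (4): ABD, ABE, ADE, BDE

Hence C_0 ≅ Z^4, C_1 ≅ Z^6, C_2 ≅ Z^4.

∂_1: C_1 → C_0 sends each edge [p,q] (with p < q) to q − p.
As a 4×6 matrix over Z this has rank 3, with invariant factors (1,1,1).

The boundary map ∂_2: C_2 → C_1 sends each 2-simplex [p,q,r] to [q,r] − [p,r] + [p,q]. For instance
  ∂ABE = BE − AE + AB,
  ∂ABD = BD − AD + AB.
The resulting 6×4 matrix has rank 3, and its Smith normal form has invariant factors (1,1,1).

Reading off H_k = ker ∂_k / im ∂_{k+1}:

  H_2: rank ker ∂_2 − rank ∂_3 = (4 − 3) − 0 = 1, and there is no ∂_3, so H_2 = Z.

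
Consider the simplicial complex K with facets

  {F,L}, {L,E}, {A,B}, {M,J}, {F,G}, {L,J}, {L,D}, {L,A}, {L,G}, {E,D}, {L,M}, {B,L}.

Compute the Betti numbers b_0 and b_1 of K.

b_0 = 1, b_1 = 4.

We work with the vertex ordering A < B < D < E < F < G < J < L < M. The simplices of K, each written with vertices in increasing order, are:

  0-simplices (9): A, B, D, E, F, G, J, L, M
  1-simplices (12): AB, AL, BL, DE, DL, EL, FG, FL, GL, JL, JM, LM

Hence C_0 ≅ Z^9, C_1 ≅ Z^12.

∂_1: C_1 → C_0 maps an edge to its endpoints' difference, ∂[p,q] = q − p. For instance
  ∂BL = L − B.
The resulting 9×12 matrix has rank 8, and its Smith normal form has invariant factors (1,1,1,1,1,1,1,1).

Computing H_k = (kernel of ∂_k) / (image of ∂_{k+1}):

  H_0: rank C_0 − rank ∂_1 = 9 − 8 = 1, and the invariant factors of ∂_1 are all 1, so H_0 ≅ Z.
  H_1: rank ker ∂_1 − rank ∂_2 = (12 − 8) − 0 = 4, and there is no ∂_2, so H_1 ≅ Z^4.

Hence the Betti numbers are b_0 = 1, b_1 = 4.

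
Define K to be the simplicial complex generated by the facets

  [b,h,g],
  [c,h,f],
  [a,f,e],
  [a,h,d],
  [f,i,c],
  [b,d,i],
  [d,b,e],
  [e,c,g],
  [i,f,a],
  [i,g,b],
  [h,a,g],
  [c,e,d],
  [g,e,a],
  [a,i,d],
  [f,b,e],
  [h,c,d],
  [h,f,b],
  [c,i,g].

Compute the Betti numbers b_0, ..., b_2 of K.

b_0 = 1, b_1 = 2, b_2 = 1.

Take the total order a < b < c < d < e < f < g < h < i on the vertex set. Then K (dimension 2) consists of the simplices:

  0-simplices (9): a, b, c, d, e, f, g, h, i
  1-simplices (27): ad, ae, af, ag, ah, ai, bd, be, bf, bg, bh, bi, cd, ce, cf, cg, ch, ci, de, dh, di, ef, eg, fh, fi, gh, gi
  2-simplices (18): adh, adi, aef, aeg, afi, agh, bde, bdi, bef, bfh, bgh, bgi, cde, cdh, ceg, cfh, cfi, cgi

so the chain groups are C_0 ≅ Z^9, C_1 ≅ Z^27, C_2 ≅ Z^18.

∂_1: C_1 → C_0 is given by ∂[p,q] = [q] − [p]. For instance
  ∂ag = g − a.
The resulting 9×27 matrix has rank 8, and its Smith normal form has invariant factors (1,1,1,1,1,1,1,1).

Boundary ∂_2: C_2 → C_1 maps a triangle to the signed sum of its edges. For instance
  ∂adh = dh − ah + ad,
  ∂bde = de − be + bd.
As a 27×18 matrix over Z this has rank 17, with invariant factors (1,1,1,1,1,1,1,1,1,1,1,1,1,1,1,1,1).

Reading off H_k = ker ∂_k / im ∂_{k+1}:

  H_0: rank C_0 − rank ∂_1 = 9 − 8 = 1, and the invariant factors of ∂_1 are all 1, so H_0 ≅ Z.
  H_1: rank ker ∂_1 − rank ∂_2 = (27 − 8) − 17 = 2, and the invariant factors of ∂_2 are all 1, so H_1 ≅ Z^2.
  H_2: rank ker ∂_2 − rank ∂_3 = (18 − 17) − 0 = 1, and there is no ∂_3, so H_2 ≅ Z.

Hence the Betti numbers are b_0 = 1, b_1 = 2, b_2 = 1.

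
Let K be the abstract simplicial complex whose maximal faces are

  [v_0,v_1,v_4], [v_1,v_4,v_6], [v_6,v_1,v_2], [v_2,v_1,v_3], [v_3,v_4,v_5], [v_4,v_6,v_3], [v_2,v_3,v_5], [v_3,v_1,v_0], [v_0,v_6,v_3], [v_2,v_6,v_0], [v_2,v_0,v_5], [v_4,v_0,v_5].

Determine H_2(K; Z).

Order the vertices as v_0 < v_1 < v_2 < v_3 < v_4 < v_5 < v_6. Listing each simplex with vertices in this order, K has dimension 2 with simplices:

  0-simplices (7): [v_0], [v_1], [v_2], [v_3], [v_4], [v_5], [v_6]
  1-simplices (18): (18 of them)
  2-simplices (12): (12 of them)

Hence C_0 ≅ Z^7, C_1 ≅ Z^18, C_2 ≅ Z^12.

∂_1: C_1 → C_0 sends each edge [p,q] (with p < q) to q − p.
The 7×18 boundary matrix has rank 6 and Smith normal form diag(1,1,1,1,1,1).

Boundary ∂_2: C_2 → C_1 sends each 2-simplex [p,q,r] to [q,r] − [p,r] + [p,q]. For instance
  ∂[v_1,v_2,v_3] = [v_2,v_3] − [v_1,v_3] + [v_1,v_2],
  ∂[v_0,v_3,v_6] = [v_3,v_6] − [v_0,v_6] + [v_0,v_3].
The 18×12 boundary matrix has rank 12 and Smith normal form diag(1,1,1,1,1,1,1,1,1,1,1,2).

Now H_k = ker ∂_k / im ∂_{k+1}, so:

  H_2: rank ker ∂_2 − rank ∂_3 = (12 − 12) − 0 = 0, and there is no ∂_3, so H_2 = 0.

H_2 ≅ 0.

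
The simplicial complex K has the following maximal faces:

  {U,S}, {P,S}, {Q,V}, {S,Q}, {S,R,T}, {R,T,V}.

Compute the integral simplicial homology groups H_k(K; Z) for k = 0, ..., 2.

Take the total order P < Q < R < S < T < U < V on the vertex set. Then K (dimension 2) consists of the simplices:

  0-simplices (7): P, Q, R, S, T, U, V
  1-simplices (9): PS, QS, QV, RS, RT, RV, ST, SU, TV
  2-simplices (2): RST, RTV

Hence C_0 ≅ Z^7, C_1 ≅ Z^9, C_2 ≅ Z^2.

The boundary map ∂_1: C_1 → C_0 sends each edge [p,q] (with p < q) to q − p. For instance
  ∂QS = S − Q.
The 7×9 boundary matrix has rank 6 and Smith normal form diag(1,1,1,1,1,1).

∂_2: C_2 → C_1 sends each 2-simplex [p,q,r] to [q,r] − [p,r] + [p,q]. For instance
  ∂RST = ST − RT + RS,
  ∂RTV = TV − RV + RT.
The 9×2 boundary matrix has rank 2 and Smith normal form diag(1,1).

From H_k ≅ ker(∂_k) / im(∂_{k+1}) we obtain:

  H_0: rank C_0 − rank ∂_1 = 7 − 6 = 1, and the invariant factors of ∂_1 are all 1, so H_0 = Z.
  H_1: rank ker ∂_1 − rank ∂_2 = (9 − 6) − 2 = 1, and the invariant factors of ∂_2 are all 1, so H_1 = Z.
  H_2: rank ker ∂_2 − rank ∂_3 = (2 − 2) − 0 = 0, and there is no ∂_3, so H_2 = 0.

H_0 = Z,  H_1 = Z,  H_2 = 0.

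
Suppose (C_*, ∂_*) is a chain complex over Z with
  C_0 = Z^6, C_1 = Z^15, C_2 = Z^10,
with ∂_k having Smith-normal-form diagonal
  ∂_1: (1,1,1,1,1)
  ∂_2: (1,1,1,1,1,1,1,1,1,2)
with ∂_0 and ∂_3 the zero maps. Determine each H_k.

H_0 = Z,  H_1 = Z/2,  H_2 = 0.

H_0: b_0 = 6 − 0 − 5 = 1; torsion from ∂_1 factors > 1: none. So H_0 = Z.
H_1: b_1 = 15 − 5 − 10 = 0; torsion from ∂_2 factors > 1: [2]. So H_1 = Z/2.
H_2: b_2 = 10 − 10 − 0 = 0; torsion from ∂_3 factors > 1: none. So H_2 = 0.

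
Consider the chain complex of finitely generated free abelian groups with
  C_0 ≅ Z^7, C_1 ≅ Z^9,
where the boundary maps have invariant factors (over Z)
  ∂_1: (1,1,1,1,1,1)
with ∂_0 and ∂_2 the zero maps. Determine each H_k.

H_0 ≅ Z,  H_1 ≅ Z^3.

H_0: b_0 = 7 − 0 − 6 = 1; torsion from ∂_1 factors > 1: none. So H_0 ≅ Z.
H_1: b_1 = 9 − 6 − 0 = 3; torsion from ∂_2 factors > 1: none. So H_1 ≅ Z^3.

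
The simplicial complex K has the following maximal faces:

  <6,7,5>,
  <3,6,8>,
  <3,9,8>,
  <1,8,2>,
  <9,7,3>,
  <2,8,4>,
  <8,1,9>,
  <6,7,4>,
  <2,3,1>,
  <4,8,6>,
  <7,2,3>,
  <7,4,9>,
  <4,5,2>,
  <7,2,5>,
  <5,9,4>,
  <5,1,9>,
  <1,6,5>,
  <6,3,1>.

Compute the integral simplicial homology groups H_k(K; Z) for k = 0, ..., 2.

Fix the vertex order 1 < 2 < 3 < 4 < 5 < 6 < 7 < 8 < 9 and write every simplex with vertices in increasing order. Then dim K = 2 and the simplices of K are:

  0-simplices (9): [1], [2], [3], [4], [5], [6], [7], [8], [9]
  1-simplices (27): (27 of them)
  2-simplices (18): [1,2,3], [1,2,8], [1,3,6], [1,5,6], [1,5,9], [1,8,9], [2,3,7], [2,4,5], [2,4,8], [2,5,7], [3,6,8], [3,7,9], [3,8,9], [4,5,9], [4,6,7], [4,6,8], [4,7,9], [5,6,7]

so the chain groups are C_0 ≅ Z^9, C_1 ≅ Z^27, C_2 ≅ Z^18.

∂_1: C_1 → C_0 maps an edge to its endpoints' difference, ∂[p,q] = q − p. For instance
  ∂[1,5] = [5] − [1].
This gives a 9×27 integer matrix of rank 8; reducing to Smith normal form yields diagonal entries (1,1,1,1,1,1,1,1).

The boundary map ∂_2: C_2 → C_1 maps a triangle to the signed sum of its edges. For instance
  ∂[3,6,8] = [6,8] − [3,8] + [3,6],
  ∂[4,6,8] = [6,8] − [4,8] + [4,6].
The 27×18 boundary matrix has rank 18 and Smith normal form diag(1,1,1,1,1,1,1,1,1,1,1,1,1,1,1,1,1,2).

From H_k ≅ ker(∂_k) / im(∂_{k+1}) we obtain:

  H_0: rank C_0 − rank ∂_1 = 9 − 8 = 1, and the invariant factors of ∂_1 are all 1, so H_0 ≅ Z.
  H_1: rank ker ∂_1 − rank ∂_2 = (27 − 8) − 18 = 1, and ∂_2 has invariant factor 2 > 1, so H_1 ≅ Z × Z/2.
  H_2: rank ker ∂_2 − rank ∂_3 = (18 − 18) − 0 = 0, and there is no ∂_3, so H_2 ≅ 0.

H_0 = Z,  H_1 = Z × Z/2,  H_2 = 0.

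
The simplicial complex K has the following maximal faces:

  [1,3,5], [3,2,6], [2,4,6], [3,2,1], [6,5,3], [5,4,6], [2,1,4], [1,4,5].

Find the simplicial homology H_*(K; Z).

K has 6 vertices, 12 edges, 8 triangles.
rank ∂_0 = 0, rank ∂_1 = 5 ⇒ b_0 = 6 − 0 − 5 = 1; all invariant factors of ∂_1 are 1 so no torsion. So H_0 = Z.
rank ∂_1 = 5, rank ∂_2 = 7 ⇒ b_1 = 12 − 5 − 7 = 0; all invariant factors of ∂_2 are 1 so no torsion. So H_1 = 0.
rank ∂_2 = 7, rank ∂_3 = 0 ⇒ b_2 = 8 − 7 − 0 = 1. So H_2 = Z.

H_0 ≅ Z,  H_1 = 0,  H_2 ≅ Z.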